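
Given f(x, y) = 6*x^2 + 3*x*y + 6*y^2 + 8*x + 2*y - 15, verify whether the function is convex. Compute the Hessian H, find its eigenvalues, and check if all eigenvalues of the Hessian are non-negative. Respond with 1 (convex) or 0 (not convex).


The Hessian of f(x,y) = 6*x^2 + 3*x*y + 6*y^2 + 8*x + 2*y - 15 is:
H = [[12, 3], [3, 12]]
Trace = 12 + 12 = 24
Determinant = 12*12 - (3)^2 = 135
Discriminant = (24)^2 - 4*135 = 36.0
Eigenvalues: lambda_1 = 9.0, lambda_2 = 15.0
The function is convex.

1


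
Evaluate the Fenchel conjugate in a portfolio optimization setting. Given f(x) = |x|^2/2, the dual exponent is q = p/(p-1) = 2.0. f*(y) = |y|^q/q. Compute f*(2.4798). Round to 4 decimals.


The conjugate exponent q satisfies 1/p + 1/q = 1.
p = 2, so q = 2/(2 - 1) = 2.0
|y|^q = 2.4798^2.0 = 6.1494
f*(2.4798) = 6.1494 / 2.0 = 3.0747


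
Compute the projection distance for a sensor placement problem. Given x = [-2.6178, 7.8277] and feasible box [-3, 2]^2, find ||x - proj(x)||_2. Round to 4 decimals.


Project each component onto [-3, 2].
clip(-2.6178) = -2.6178, clip(7.8277) = 2.0
Projection = [-2.6178, 2.0]
Squared diffs: [0.0, 33.9621]
Distance = sqrt(33.9621) = 5.8277


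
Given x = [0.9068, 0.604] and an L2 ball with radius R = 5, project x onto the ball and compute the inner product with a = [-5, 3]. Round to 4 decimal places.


Step 1: Compute ||x|| (intermediates to 6 decimals).
||x|| = sqrt(0.9068^2 + 0.604^2) = 1.089542
Step 2: Project.
Since ||x|| <= R, proj = x (no scaling needed).
proj(x) = [0.9068, 0.604]
Step 3: Dot product.
a^T * proj(x) = -5*0.9068 + 3*0.604 = -2.722


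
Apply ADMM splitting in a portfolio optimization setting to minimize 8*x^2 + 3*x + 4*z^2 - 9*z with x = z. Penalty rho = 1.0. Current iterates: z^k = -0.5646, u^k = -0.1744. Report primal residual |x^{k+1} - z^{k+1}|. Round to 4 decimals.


ADMM iteration with rho = 1.0, z^k = -0.5646, u^k = -0.1744
Step 1: x-update.
Minimize 8*x^2 + 3*x + (1.0/2)*(x + 0.5646 - 0.1744)^2
FOC: (2*8 + 1.0)*x = -3 + 1.0*(-0.5646 + 0.1744)
x^{k+1} = -0.1994
Step 2: z-update.
Minimize 4*z^2 - 9*z + (1.0/2)*(-0.1994 - z - 0.1744)^2
FOC: (2*4 + 1.0)*z = 9 + 1.0*(-0.1994 - 0.1744)
z^{k+1} = 0.9585
Step 3: u-update.
u^{k+1} = -0.1744 - 0.1994 - 0.9585 = -1.3323
Step 4: Primal residual = |-0.1994 - 0.9585| = 1.1579


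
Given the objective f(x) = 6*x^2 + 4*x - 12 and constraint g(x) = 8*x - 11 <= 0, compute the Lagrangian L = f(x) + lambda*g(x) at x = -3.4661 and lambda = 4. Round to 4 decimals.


Step 1: Evaluate f(x).
f(-3.4661) = 6*(-3.4661)^2 + 4*(-3.4661) - 12 = 46.2187
Step 2: Evaluate g(x).
g(-3.4661) = 8*-3.4661 - 11 = -38.7288
Step 3: Compute Lagrangian.
L = 46.2187 + 4*-38.7288 = -108.6965


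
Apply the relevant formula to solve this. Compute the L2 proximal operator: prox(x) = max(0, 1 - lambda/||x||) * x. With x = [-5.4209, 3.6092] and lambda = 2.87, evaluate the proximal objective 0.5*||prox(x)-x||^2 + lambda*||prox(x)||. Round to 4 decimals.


Step 1: Compute ||x||.
||x|| = 6.5125
Step 2: Compute scaling factor.
scale = max(0, 1 - 2.87/6.5125) = 0.5593
Step 3: prox(x) = [-3.032, 2.0187]
||prox(x)|| = 3.6425
Step 4: Proximal objective.
0.5*||prox-x||^2 = 4.1185
lambda*||prox|| = 10.454
Total = 14.5724


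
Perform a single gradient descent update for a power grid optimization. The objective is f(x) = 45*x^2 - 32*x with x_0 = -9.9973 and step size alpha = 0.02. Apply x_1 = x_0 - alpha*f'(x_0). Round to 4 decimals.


We compute the gradient at x_0 and apply the update.
f'(x) = 90*x - 32
f'(-9.9973) = 90*-9.9973 - 32 = -931.757
x_1 = -9.9973 - 0.02*-931.757 = 8.6378


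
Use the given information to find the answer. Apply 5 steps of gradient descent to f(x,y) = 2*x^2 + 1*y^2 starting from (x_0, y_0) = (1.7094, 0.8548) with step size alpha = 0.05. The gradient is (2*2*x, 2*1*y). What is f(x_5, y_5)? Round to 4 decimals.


Gradient descent on f(x,y) = 2*x^2 + 1*y^2.
Starting point: (1.7094, 0.8548), alpha = 0.05
Step 1: grad_x = 2*2*1.7094 = 6.8376, grad_y = 2*1*0.8548 = 1.7096
  x_1 = 1.7094 - 0.05*6.8376 = 1.3675
  y_1 = 0.8548 - 0.05*1.7096 = 0.7693
Step 2: grad_x = 2*2*1.3675 = 5.4701, grad_y = 2*1*0.7693 = 1.5386
  x_2 = 1.3675 - 0.05*5.4701 = 1.094
  y_2 = 0.7693 - 0.05*1.5386 = 0.6924
Step 3: grad_x = 2*2*1.094 = 4.3761, grad_y = 2*1*0.6924 = 1.3848
  x_3 = 1.094 - 0.05*4.3761 = 0.8752
  y_3 = 0.6924 - 0.05*1.3848 = 0.6231
Step 4: grad_x = 2*2*0.8752 = 3.5009, grad_y = 2*1*0.6231 = 1.2463
  x_4 = 0.8752 - 0.05*3.5009 = 0.7002
  y_4 = 0.6231 - 0.05*1.2463 = 0.5608
Step 5: grad_x = 2*2*0.7002 = 2.8007, grad_y = 2*1*0.5608 = 1.1217
  x_5 = 0.7002 - 0.05*2.8007 = 0.5601
  y_5 = 0.5608 - 0.05*1.1217 = 0.5048
f(0.5601, 0.5048) = 2*0.5601^2 + 1*0.5048^2 = 0.8823


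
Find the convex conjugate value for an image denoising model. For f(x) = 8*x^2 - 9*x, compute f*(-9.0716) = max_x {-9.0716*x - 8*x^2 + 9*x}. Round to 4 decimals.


f*(y) = sup_x {y*x - a*x^2 - b*x} = sup_x {(y-b)*x - a*x^2}
FOC: (y - b) - 2a*x = 0 => x* = (y - b)/(2a)
x* = (-9.0716 + 9)/(2*8) = -0.0045
f*(-9.0716) = (y-b)^2/(4a) = (-9.0716 + 9)^2/(4*8)
= 0.0051/32 = 0.0002


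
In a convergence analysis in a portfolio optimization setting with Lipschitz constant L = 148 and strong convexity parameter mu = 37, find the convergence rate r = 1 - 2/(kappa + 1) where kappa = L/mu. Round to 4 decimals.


Step 1: Compute the condition number.
kappa = L/mu = 148/37 = 4.0
Step 2: Compute the convergence rate.
r = 1 - 2/(kappa + 1) = 1 - 2*mu/(L + mu) = (L - mu)/(L + mu) = 111/185 = 0.6


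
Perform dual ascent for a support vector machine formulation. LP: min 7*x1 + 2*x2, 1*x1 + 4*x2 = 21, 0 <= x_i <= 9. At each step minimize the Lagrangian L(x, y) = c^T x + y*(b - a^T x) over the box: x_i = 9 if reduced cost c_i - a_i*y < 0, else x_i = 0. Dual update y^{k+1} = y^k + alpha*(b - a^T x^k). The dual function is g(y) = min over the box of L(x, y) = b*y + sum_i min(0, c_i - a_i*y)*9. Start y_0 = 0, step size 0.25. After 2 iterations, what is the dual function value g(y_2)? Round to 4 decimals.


Dual ascent for LP: min 7*x1 + 2*x2, 1*x1 + 4*x2 = 21, 0 <= x_i <= 9
Step 1: y^k = 0.0, reduced costs: (7.0, 2.0)
  x^k = (0.0, 0.0), subgradient = b - a^T x = 21.0
  y^{k+1} = 0.0 + 0.25*21.0 = 5.25
Step 2: y^k = 5.25, reduced costs: (1.75, -19.0)
  x^k = (0.0, 9.0), subgradient = b - a^T x = -15.0
  y^{k+1} = 5.25 + 0.25*-15.0 = 1.5
Dual objective at y_2 = 1.5: reduced costs (5.5, -4.0), box minimizer x = (0.0, 9.0)
g(y_2) = b*y + (c1 - a1*y)*x1 + (c2 - a2*y)*x2 = 21*1.5 + 5.5*0.0 + (-4.0)*9.0 = 31.5 + 0.0 - 36.0 = -4.5


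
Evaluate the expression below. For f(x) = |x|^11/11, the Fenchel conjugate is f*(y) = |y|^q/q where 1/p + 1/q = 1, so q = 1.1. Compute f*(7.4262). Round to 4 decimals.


The conjugate exponent q satisfies 1/p + 1/q = 1.
p = 11, so q = 11/(11 - 1) = 1.1
|y|^q = 7.4262^1.1 = 9.0749
f*(7.4262) = 9.0749 / 1.1 = 8.2499


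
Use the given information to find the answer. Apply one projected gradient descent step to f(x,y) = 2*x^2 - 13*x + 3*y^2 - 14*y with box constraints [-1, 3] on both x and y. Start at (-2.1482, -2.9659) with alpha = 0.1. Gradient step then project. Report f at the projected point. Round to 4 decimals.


Step 1: Compute gradient at (-2.1482, -2.9659).
grad_x = 2*2*-2.1482 - 13 = -21.5928
grad_y = 2*3*-2.9659 - 14 = -31.7954
Step 2: Gradient step.
x_raw = -2.1482 - 0.1*-21.5928 = 0.0111
y_raw = -2.9659 - 0.1*-31.7954 = 0.2136
Step 3: Project onto [-1, 3].
x_proj = clip(0.0111) = 0.0111
y_proj = clip(0.2136) = 0.2136
Step 4: Evaluate f.
f(0.0111, 0.2136) = -2.9978


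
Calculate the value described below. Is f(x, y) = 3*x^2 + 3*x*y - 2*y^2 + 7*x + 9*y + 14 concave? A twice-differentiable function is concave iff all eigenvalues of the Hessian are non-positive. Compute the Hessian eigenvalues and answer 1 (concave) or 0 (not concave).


The Hessian of f(x,y) = 3*x^2 + 3*x*y - 2*y^2 + 7*x + 9*y + 14 is:
H = [[6, 3], [3, -4]]
Trace = 6 - 4 = 2
Determinant = 6*-4 - (3)^2 = -33
Discriminant = (2)^2 - 4*-33 = 136.0
Eigenvalues: lambda_1 = -4.831, lambda_2 = 6.831
The function is not concave.

0


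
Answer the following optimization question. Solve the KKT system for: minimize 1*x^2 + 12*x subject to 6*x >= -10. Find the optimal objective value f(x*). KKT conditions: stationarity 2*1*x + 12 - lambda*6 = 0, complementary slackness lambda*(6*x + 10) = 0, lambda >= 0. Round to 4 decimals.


Step 1: Try lambda = 0 (constraint inactive).
x_unc = -12/(2*1) = -6.0
Check: 6*-6.0 = -36.0 < -10 -- violated!
Step 2: Constraint must be active: 6*x = -10
x* = -10/6 = -5/3 = -1.6667 (rounded; the exact value -5/3 is used below)
lambda = (2*1*(-5/3) + 12)/6 = 1.4444
Step 3: Compute optimal value.
f(x*) = 1*(-5/3)^2 + 12*(-5/3) = -17.2222


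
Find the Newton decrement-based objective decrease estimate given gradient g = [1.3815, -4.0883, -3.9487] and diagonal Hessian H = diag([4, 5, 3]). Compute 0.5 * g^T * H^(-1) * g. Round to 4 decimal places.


Step 1: H is diagonal, so H^(-1) * g = [0.3454, -0.8177, -1.3162].
Step 2: g^T H^(-1) g = sum_i g_i^2 / H_ii
  = (1.3815)^2/4 + (-4.0883)^2/5 + (-3.9487)^2/3
  = 0.4771 + 3.3428 + 5.1974 = 9.0174
Step 3: Objective decrease = 0.5 * g^T H^(-1) g = 4.5087


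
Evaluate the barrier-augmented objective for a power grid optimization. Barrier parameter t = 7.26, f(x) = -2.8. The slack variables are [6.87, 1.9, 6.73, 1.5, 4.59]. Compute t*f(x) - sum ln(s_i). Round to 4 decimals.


Step 1: Compute log-barrier.
ln values: [1.9272, 0.6419, 1.9066, 0.4055, 1.5239]
phi = -(1.9272 + 0.6419 + 1.9066 + 0.4055 + 1.5239) = -6.4049
Step 2: Compute augmented objective.
t*f(x) = 7.26*-2.8 = -20.328
Total = -20.328 - 6.4049 = -26.7329


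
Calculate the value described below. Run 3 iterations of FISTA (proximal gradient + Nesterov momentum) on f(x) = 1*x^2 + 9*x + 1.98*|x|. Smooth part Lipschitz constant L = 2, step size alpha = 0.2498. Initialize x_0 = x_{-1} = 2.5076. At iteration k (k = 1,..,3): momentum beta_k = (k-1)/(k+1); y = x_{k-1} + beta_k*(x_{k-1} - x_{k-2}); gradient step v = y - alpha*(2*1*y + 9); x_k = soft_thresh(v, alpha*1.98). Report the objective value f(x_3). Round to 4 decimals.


FISTA on f(x) = 1*x^2 + 9*x + 1.98*|x|
L = 2, alpha = 0.2498
Iteration 1: beta = 0.0, y = 2.5076 + 0.0*(2.5076 - 2.5076) = 2.5076
  grad(y) = 14.0152, v = y - alpha*grad = -0.9934
  prox(v) = soft_thresh(-0.9934, 0.4946) = -0.4988
Iteration 2: beta = 0.3333, y = -0.4988 + 0.3333*(-0.4988 - 2.5076) = -1.5009
  grad(y) = 5.9982, v = y - alpha*grad = -2.9993
  prox(v) = soft_thresh(-2.9993, 0.4946) = -2.5047
Iteration 3: beta = 0.5, y = -2.5047 + 0.5*(-2.5047 + 0.4988) = -3.5076
  grad(y) = 1.9848, v = y - alpha*grad = -4.0034
  prox(v) = soft_thresh(-4.0034, 0.4946) = -3.5088
f(x_3) = 1*(-3.5088)^2 + 9*(-3.5088) + 1.98*|-3.5088| = -12.3201


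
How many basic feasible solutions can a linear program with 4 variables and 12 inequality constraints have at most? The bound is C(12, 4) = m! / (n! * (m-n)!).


Each vertex corresponds to some choice of n active constraints out of m, so the number of vertices is at most C(m, n) = m! / (n!(m-n)!).
m = 12, n = 4
Numerator: 12 * 11 * 10 * 9
Denominator: 4! = 24
C(12, 4) = 495


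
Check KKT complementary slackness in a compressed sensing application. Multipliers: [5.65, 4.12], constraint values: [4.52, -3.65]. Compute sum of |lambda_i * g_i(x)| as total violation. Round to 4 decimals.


KKT complementary slackness check:
lambda_1 * g_1 = 5.65 * 4.52 = 25.538
lambda_2 * g_2 = 4.12 * -3.65 = -15.038
Total violation = 25.538 + 15.038 = 40.576


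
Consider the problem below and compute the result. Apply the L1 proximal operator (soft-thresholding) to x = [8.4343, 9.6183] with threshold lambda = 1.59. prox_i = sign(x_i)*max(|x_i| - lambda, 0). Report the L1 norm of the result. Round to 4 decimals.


Soft-thresholding with lambda = 1.59:
prox(8.4343) = sign(8.4343)*max(|8.4343| - 1.59, 0) = 6.8443
prox(9.6183) = sign(9.6183)*max(|9.6183| - 1.59, 0) = 8.0283
prox(x) = [6.8443, 8.0283]
||prox(x)||_1 = 6.8443 + 8.0283 = 14.8726


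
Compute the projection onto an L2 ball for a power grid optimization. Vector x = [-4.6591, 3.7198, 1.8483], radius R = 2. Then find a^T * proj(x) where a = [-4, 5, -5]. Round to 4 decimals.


Step 1: Compute ||x|| (intermediates to 6 decimals).
||x|| = sqrt((-4.6591)^2 + 3.7198^2 + 1.8483^2) = 6.241822
Step 2: Project.
Since ||x|| > R, scale = R/||x|| = 2/6.241822 = 0.320419, proj(x) = scale * x
proj(x) = [-1.492864, 1.191895, 0.59223]
Step 3: Dot product.
a^T * proj(x) = -4*(-1.492864) + 5*1.191895 - 5*0.59223 = 8.9698


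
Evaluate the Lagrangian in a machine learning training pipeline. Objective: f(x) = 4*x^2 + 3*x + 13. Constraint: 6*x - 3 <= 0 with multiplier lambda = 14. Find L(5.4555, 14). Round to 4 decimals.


Step 1: Evaluate f(x).
f(5.4555) = 4*5.4555^2 + 3*5.4555 + 13 = 148.4164
Step 2: Evaluate g(x).
g(5.4555) = 6*5.4555 - 3 = 29.733
Step 3: Compute Lagrangian.
L = 148.4164 + 14*29.733 = 564.6784


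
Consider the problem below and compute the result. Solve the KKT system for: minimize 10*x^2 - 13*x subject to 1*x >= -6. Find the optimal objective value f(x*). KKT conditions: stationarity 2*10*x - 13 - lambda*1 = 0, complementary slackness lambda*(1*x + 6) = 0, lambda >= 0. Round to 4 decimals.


Step 1: Try lambda = 0 (constraint inactive).
Stationarity: 2*10*x - 13 = 0
x* = 13/(2*10) = 0.65
Check constraint: 1*0.65 = 0.65 >= -6 -- satisfied.
Step 2: Compute optimal value.
f(x*) = 10*0.65^2 - 13*0.65 = -4.225


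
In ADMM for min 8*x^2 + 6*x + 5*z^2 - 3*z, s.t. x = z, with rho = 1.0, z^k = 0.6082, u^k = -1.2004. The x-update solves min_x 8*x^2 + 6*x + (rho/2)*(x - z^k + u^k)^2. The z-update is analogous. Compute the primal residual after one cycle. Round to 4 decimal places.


ADMM iteration with rho = 1.0, z^k = 0.6082, u^k = -1.2004
Step 1: x-update.
Minimize 8*x^2 + 6*x + (1.0/2)*(x - 0.6082 - 1.2004)^2
FOC: (2*8 + 1.0)*x = -6 + 1.0*(0.6082 + 1.2004)
x^{k+1} = -0.2466
Step 2: z-update.
Minimize 5*z^2 - 3*z + (1.0/2)*(-0.2466 - z - 1.2004)^2
FOC: (2*5 + 1.0)*z = 3 + 1.0*(-0.2466 - 1.2004)
z^{k+1} = 0.1412
Step 3: u-update.
u^{k+1} = -1.2004 - 0.2466 - 0.1412 = -1.5881
Step 4: Primal residual = |-0.2466 - 0.1412| = 0.3877


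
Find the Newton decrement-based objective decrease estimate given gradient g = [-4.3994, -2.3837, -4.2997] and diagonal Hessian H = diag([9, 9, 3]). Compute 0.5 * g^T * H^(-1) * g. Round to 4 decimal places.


Step 1: H is diagonal, so H^(-1) * g = [-0.4888, -0.2649, -1.4332].
Step 2: g^T H^(-1) g = sum_i g_i^2 / H_ii
  = (-4.3994)^2/9 + (-2.3837)^2/9 + (-4.2997)^2/3
  = 2.1505 + 0.6313 + 6.1625 = 8.9443
Step 3: Objective decrease = 0.5 * g^T H^(-1) g = 4.4722


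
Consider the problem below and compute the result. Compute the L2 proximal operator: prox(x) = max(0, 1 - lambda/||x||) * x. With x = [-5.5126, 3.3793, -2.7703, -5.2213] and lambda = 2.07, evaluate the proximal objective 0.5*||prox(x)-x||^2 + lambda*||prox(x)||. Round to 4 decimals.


Step 1: Compute ||x||.
||x|| = 8.7604
Step 2: Compute scaling factor.
scale = max(0, 1 - 2.07/8.7604) = 0.7637
Step 3: prox(x) = [-4.21, 2.5808, -2.1157, -3.9876]
||prox(x)|| = 6.6904
Step 4: Proximal objective.
0.5*||prox-x||^2 = 2.1425
lambda*||prox|| = 13.8491
Total = 15.9916


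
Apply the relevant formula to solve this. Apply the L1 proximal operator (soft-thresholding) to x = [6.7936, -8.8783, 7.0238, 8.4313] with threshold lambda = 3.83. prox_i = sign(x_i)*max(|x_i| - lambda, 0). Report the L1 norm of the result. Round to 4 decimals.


Soft-thresholding with lambda = 3.83:
prox(6.7936) = sign(6.7936)*max(|6.7936| - 3.83, 0) = 2.9636
prox(-8.8783) = sign(-8.8783)*max(|-8.8783| - 3.83, 0) = -5.0483
prox(7.0238) = sign(7.0238)*max(|7.0238| - 3.83, 0) = 3.1938
prox(8.4313) = sign(8.4313)*max(|8.4313| - 3.83, 0) = 4.6013
prox(x) = [2.9636, -5.0483, 3.1938, 4.6013]
||prox(x)||_1 = 2.9636 + 5.0483 + 3.1938 + 4.6013 = 15.807


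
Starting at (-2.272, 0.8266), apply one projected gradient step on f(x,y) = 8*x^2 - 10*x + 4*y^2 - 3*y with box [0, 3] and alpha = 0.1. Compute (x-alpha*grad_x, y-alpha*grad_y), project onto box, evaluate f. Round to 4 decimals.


Step 1: Compute gradient at (-2.272, 0.8266).
grad_x = 2*8*-2.272 - 10 = -46.352
grad_y = 2*4*0.8266 - 3 = 3.6128
Step 2: Gradient step.
x_raw = -2.272 - 0.1*-46.352 = 2.3632
y_raw = 0.8266 - 0.1*3.6128 = 0.4653
Step 3: Project onto [0, 3].
x_proj = clip(2.3632) = 2.3632
y_proj = clip(0.4653) = 0.4653
Step 4: Evaluate f.
f(2.3632, 0.4653) = 20.5158


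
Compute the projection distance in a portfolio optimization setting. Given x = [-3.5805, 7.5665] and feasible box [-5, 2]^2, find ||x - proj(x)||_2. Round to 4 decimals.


Project each component onto [-5, 2].
clip(-3.5805) = -3.5805, clip(7.5665) = 2.0
Projection = [-3.5805, 2.0]
Squared diffs: [0.0, 30.9859]
Distance = sqrt(30.9859) = 5.5665


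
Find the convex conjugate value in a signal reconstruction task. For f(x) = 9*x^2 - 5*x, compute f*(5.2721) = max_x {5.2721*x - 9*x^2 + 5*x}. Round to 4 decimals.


f*(y) = sup_x {y*x - a*x^2 - b*x} = sup_x {(y-b)*x - a*x^2}
FOC: (y - b) - 2a*x = 0 => x* = (y - b)/(2a)
x* = (5.2721 + 5)/(2*9) = 0.5707
f*(5.2721) = (y-b)^2/(4a) = (5.2721 + 5)^2/(4*9)
= 105.516/36 = 2.931


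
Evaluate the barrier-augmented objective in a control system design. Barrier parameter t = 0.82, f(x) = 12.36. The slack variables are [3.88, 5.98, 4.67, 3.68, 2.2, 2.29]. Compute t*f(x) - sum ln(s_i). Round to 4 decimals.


Step 1: Compute log-barrier.
ln values: [1.3558, 1.7884, 1.5412, 1.3029, 0.7885, 0.8286]
phi = -(1.3558 + 1.7884 + 1.5412 + 1.3029 + 0.7885 + 0.8286) = -7.6053
Step 2: Compute augmented objective.
t*f(x) = 0.82*12.36 = 10.1352
Total = 10.1352 - 7.6053 = 2.5299


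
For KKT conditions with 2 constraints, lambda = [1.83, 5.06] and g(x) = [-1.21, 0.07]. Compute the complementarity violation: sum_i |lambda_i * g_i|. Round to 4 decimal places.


KKT complementary slackness check:
lambda_1 * g_1 = 1.83 * -1.21 = -2.2143
lambda_2 * g_2 = 5.06 * 0.07 = 0.3542
Total violation = 2.2143 + 0.3542 = 2.5685


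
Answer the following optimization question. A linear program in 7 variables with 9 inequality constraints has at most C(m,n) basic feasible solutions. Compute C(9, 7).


Each vertex corresponds to some choice of n active constraints out of m, so the number of vertices is at most C(m, n) = m! / (n!(m-n)!).
m = 9, n = 7
Numerator: 9 * 8 * 7 * 6 * 5 * 4 * 3
Denominator: 7! = 5040
C(9, 7) = 36


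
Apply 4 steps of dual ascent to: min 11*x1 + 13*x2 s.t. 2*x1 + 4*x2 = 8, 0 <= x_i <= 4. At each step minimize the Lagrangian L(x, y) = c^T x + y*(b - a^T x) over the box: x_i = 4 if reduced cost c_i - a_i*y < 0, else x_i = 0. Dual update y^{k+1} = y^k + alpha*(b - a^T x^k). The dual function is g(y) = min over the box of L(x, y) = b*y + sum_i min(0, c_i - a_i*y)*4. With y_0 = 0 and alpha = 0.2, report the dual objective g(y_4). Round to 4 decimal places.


Dual ascent for LP: min 11*x1 + 13*x2, 2*x1 + 4*x2 = 8, 0 <= x_i <= 4
Step 1: y^k = 0.0, reduced costs: (11.0, 13.0)
  x^k = (0.0, 0.0), subgradient = b - a^T x = 8.0
  y^{k+1} = 0.0 + 0.2*8.0 = 1.6
Step 2: y^k = 1.6, reduced costs: (7.8, 6.6)
  x^k = (0.0, 0.0), subgradient = b - a^T x = 8.0
  y^{k+1} = 1.6 + 0.2*8.0 = 3.2
Step 3: y^k = 3.2, reduced costs: (4.6, 0.2)
  x^k = (0.0, 0.0), subgradient = b - a^T x = 8.0
  y^{k+1} = 3.2 + 0.2*8.0 = 4.8
Step 4: y^k = 4.8, reduced costs: (1.4, -6.2)
  x^k = (0.0, 4.0), subgradient = b - a^T x = -8.0
  y^{k+1} = 4.8 + 0.2*-8.0 = 3.2
Dual objective at y_4 = 3.2: reduced costs (4.6, 0.2), box minimizer x = (0.0, 0.0)
g(y_4) = b*y + (c1 - a1*y)*x1 + (c2 - a2*y)*x2 = 8*3.2 + 4.6*0.0 + 0.2*0.0 = 25.6 + 0.0 + 0.0 = 25.6


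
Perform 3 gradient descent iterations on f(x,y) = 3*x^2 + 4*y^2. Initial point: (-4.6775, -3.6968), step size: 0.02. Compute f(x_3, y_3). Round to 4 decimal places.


Gradient descent on f(x,y) = 3*x^2 + 4*y^2.
Starting point: (-4.6775, -3.6968), alpha = 0.02
Step 1: grad_x = 2*3*-4.6775 = -28.065, grad_y = 2*4*-3.6968 = -29.5744
  x_1 = -4.6775 - 0.02*-28.065 = -4.1162
  y_1 = -3.6968 - 0.02*-29.5744 = -3.1053
Step 2: grad_x = 2*3*-4.1162 = -24.6972, grad_y = 2*4*-3.1053 = -24.8425
  x_2 = -4.1162 - 0.02*-24.6972 = -3.6223
  y_2 = -3.1053 - 0.02*-24.8425 = -2.6085
Step 3: grad_x = 2*3*-3.6223 = -21.7335, grad_y = 2*4*-2.6085 = -20.8677
  x_3 = -3.6223 - 0.02*-21.7335 = -3.1876
  y_3 = -2.6085 - 0.02*-20.8677 = -2.1911
f(-3.1876, -2.1911) = 3*(-3.1876)^2 + 4*(-2.1911)^2 = 49.6859


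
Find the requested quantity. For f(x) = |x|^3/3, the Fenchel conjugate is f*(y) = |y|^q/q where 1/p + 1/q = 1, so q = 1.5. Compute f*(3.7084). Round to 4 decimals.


The conjugate exponent q satisfies 1/p + 1/q = 1.
p = 3, so q = 3/(3 - 1) = 1.5
|y|^q = 3.7084^1.5 = 7.1413
f*(3.7084) = 7.1413 / 1.5 = 4.7609


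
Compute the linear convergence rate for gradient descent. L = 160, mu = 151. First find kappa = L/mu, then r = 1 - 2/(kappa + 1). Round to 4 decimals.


Step 1: Compute the condition number.
kappa = L/mu = 160/151 = 1.0596
Step 2: Compute the convergence rate.
r = 1 - 2/(kappa + 1) = 1 - 2*mu/(L + mu) = (L - mu)/(L + mu) = 9/311 = 0.0289


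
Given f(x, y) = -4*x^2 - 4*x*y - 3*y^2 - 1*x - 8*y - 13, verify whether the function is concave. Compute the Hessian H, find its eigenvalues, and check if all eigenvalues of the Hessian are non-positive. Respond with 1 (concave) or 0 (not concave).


The Hessian of f(x,y) = -4*x^2 - 4*x*y - 3*y^2 - 1*x - 8*y - 13 is:
H = [[-8, -4], [-4, -6]]
Trace = -8 - 6 = -14
Determinant = -8*-6 - (-4)^2 = 32
Discriminant = (-14)^2 - 4*32 = 68.0
Eigenvalues: lambda_1 = -11.1231, lambda_2 = -2.8769
The function is concave.

1


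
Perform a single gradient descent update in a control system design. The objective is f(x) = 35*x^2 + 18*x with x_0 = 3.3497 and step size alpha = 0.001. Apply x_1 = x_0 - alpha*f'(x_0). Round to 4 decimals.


We compute the gradient at x_0 and apply the update.
f'(x) = 70*x + 18
f'(3.3497) = 70*3.3497 + 18 = 252.479
x_1 = 3.3497 - 0.001*252.479 = 3.0972


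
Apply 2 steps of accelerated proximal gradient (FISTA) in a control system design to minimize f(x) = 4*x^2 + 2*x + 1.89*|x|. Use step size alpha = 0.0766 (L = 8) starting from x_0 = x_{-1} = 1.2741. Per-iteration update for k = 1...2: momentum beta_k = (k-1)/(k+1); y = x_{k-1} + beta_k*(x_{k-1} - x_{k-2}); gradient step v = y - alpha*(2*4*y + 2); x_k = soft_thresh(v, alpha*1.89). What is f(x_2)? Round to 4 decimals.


FISTA on f(x) = 4*x^2 + 2*x + 1.89*|x|
L = 8, alpha = 0.0766
Iteration 1: beta = 0.0, y = 1.2741 + 0.0*(1.2741 - 1.2741) = 1.2741
  grad(y) = 12.1928, v = y - alpha*grad = 0.3401
  prox(v) = soft_thresh(0.3401, 0.1448) = 0.1954
Iteration 2: beta = 0.3333, y = 0.1954 + 0.3333*(0.1954 - 1.2741) = -0.1642
  grad(y) = 0.6862, v = y - alpha*grad = -0.2168
  prox(v) = soft_thresh(-0.2168, 0.1448) = -0.072
f(x_2) = 4*(-0.072)^2 + 2*(-0.072) + 1.89*|-0.072| = 0.0128


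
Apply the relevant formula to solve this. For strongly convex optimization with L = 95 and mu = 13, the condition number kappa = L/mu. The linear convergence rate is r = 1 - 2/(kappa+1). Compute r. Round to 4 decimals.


Step 1: Compute the condition number.
kappa = L/mu = 95/13 = 7.3077
Step 2: Compute the convergence rate.
r = 1 - 2/(kappa + 1) = 1 - 2*mu/(L + mu) = (L - mu)/(L + mu) = 82/108 = 0.7593


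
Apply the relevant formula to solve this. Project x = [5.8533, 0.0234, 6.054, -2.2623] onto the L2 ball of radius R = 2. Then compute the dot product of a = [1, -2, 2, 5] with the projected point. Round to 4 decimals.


Step 1: Compute ||x|| (intermediates to 6 decimals).
||x|| = sqrt(5.8533^2 + 0.0234^2 + 6.054^2 + (-2.2623)^2) = 8.719552
Step 2: Project.
Since ||x|| > R, scale = R/||x|| = 2/8.719552 = 0.22937, proj(x) = scale * x
proj(x) = [1.342571, 0.005367, 1.388606, -0.518904]
Step 3: Dot product.
a^T * proj(x) = 1*1.342571 - 2*0.005367 + 2*1.388606 + 5*(-0.518904) = 1.5145


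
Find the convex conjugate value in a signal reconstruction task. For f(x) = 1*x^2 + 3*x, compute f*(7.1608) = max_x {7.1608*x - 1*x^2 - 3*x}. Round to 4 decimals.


f*(y) = sup_x {y*x - a*x^2 - b*x} = sup_x {(y-b)*x - a*x^2}
FOC: (y - b) - 2a*x = 0 => x* = (y - b)/(2a)
x* = (7.1608 - 3)/(2*1) = 2.0804
f*(7.1608) = (y-b)^2/(4a) = (7.1608 - 3)^2/(4*1)
= 17.3123/4 = 4.3281


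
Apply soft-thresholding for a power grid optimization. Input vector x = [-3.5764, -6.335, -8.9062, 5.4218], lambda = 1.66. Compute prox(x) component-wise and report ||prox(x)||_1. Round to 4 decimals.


Soft-thresholding with lambda = 1.66:
prox(-3.5764) = sign(-3.5764)*max(|-3.5764| - 1.66, 0) = -1.9164
prox(-6.335) = sign(-6.335)*max(|-6.335| - 1.66, 0) = -4.675
prox(-8.9062) = sign(-8.9062)*max(|-8.9062| - 1.66, 0) = -7.2462
prox(5.4218) = sign(5.4218)*max(|5.4218| - 1.66, 0) = 3.7618
prox(x) = [-1.9164, -4.675, -7.2462, 3.7618]
||prox(x)||_1 = 1.9164 + 4.675 + 7.2462 + 3.7618 = 17.5994


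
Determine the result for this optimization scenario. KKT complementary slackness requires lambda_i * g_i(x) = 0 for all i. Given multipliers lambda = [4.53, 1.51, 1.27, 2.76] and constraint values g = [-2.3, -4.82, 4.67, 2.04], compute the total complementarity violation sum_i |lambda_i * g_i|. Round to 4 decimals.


KKT complementary slackness check:
lambda_1 * g_1 = 4.53 * -2.3 = -10.419
lambda_2 * g_2 = 1.51 * -4.82 = -7.2782
lambda_3 * g_3 = 1.27 * 4.67 = 5.9309
lambda_4 * g_4 = 2.76 * 2.04 = 5.6304
Total violation = 10.419 + 7.2782 + 5.9309 + 5.6304 = 29.2585


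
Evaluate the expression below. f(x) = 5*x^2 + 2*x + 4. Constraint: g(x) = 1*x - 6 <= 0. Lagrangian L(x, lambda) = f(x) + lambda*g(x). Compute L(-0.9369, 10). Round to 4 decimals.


Step 1: Evaluate f(x).
f(-0.9369) = 5*(-0.9369)^2 + 2*(-0.9369) + 4 = 6.5151
Step 2: Evaluate g(x).
g(-0.9369) = 1*-0.9369 - 6 = -6.9369
Step 3: Compute Lagrangian.
L = 6.5151 + 10*-6.9369 = -62.8539


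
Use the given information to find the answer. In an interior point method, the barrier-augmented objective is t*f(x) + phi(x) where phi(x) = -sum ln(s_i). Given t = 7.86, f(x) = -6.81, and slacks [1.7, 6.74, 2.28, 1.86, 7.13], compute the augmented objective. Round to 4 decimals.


Step 1: Compute log-barrier.
ln values: [0.5306, 1.9081, 0.8242, 0.6206, 1.9643]
phi = -(0.5306 + 1.9081 + 0.8242 + 0.6206 + 1.9643) = -5.8478
Step 2: Compute augmented objective.
t*f(x) = 7.86*-6.81 = -53.5266
Total = -53.5266 - 5.8478 = -59.3744


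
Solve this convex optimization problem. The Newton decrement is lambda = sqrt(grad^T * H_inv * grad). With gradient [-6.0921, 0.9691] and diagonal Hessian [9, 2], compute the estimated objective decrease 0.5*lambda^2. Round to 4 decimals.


Step 1: H is diagonal, so H^(-1) * g = [-0.6769, 0.4846].
Step 2: g^T H^(-1) g = sum_i g_i^2 / H_ii
  = (-6.0921)^2/9 + (0.9691)^2/2
  = 4.1237 + 0.4696 = 4.5933
Step 3: Objective decrease = 0.5 * g^T H^(-1) g = 2.2967


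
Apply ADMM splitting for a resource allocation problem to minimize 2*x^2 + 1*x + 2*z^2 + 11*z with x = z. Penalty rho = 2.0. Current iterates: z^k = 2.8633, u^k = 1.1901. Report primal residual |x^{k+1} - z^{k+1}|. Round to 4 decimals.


ADMM iteration with rho = 2.0, z^k = 2.8633, u^k = 1.1901
Step 1: x-update.
Minimize 2*x^2 + 1*x + (2.0/2)*(x - 2.8633 + 1.1901)^2
FOC: (2*2 + 2.0)*x = -1 + 2.0*(2.8633 - 1.1901)
x^{k+1} = 0.3911
Step 2: z-update.
Minimize 2*z^2 + 11*z + (2.0/2)*(0.3911 - z + 1.1901)^2
FOC: (2*2 + 2.0)*z = -11 + 2.0*(0.3911 + 1.1901)
z^{k+1} = -1.3063
Step 3: u-update.
u^{k+1} = 1.1901 + 0.3911 + 1.3063 = 2.8874
Step 4: Primal residual = |0.3911 + 1.3063| = 1.6973


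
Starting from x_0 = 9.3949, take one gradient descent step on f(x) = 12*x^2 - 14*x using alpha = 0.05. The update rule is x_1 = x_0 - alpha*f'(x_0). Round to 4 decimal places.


We compute the gradient at x_0 and apply the update.
f'(x) = 24*x - 14
f'(9.3949) = 24*9.3949 - 14 = 211.4776
x_1 = 9.3949 - 0.05*211.4776 = -1.179


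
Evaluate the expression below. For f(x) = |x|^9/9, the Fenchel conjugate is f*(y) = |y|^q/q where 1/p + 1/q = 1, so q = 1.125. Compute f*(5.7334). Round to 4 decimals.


The conjugate exponent q satisfies 1/p + 1/q = 1.
p = 9, so q = 9/(9 - 1) = 1.125
|y|^q = 5.7334^1.125 = 7.132
f*(5.7334) = 7.132 / 1.125 = 6.3396


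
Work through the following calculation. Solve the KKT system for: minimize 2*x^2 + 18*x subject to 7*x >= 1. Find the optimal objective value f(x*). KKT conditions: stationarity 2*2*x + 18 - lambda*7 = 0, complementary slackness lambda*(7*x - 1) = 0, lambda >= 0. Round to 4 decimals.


Step 1: Try lambda = 0 (constraint inactive).
x_unc = -18/(2*2) = -4.5
Check: 7*-4.5 = -31.5 < 1 -- violated!
Step 2: Constraint must be active: 7*x = 1
x* = 1/7 = 0.1429 (rounded; the exact value 1/7 is used below)
lambda = (2*2*(1/7) + 18)/7 = 2.6531
Step 3: Compute optimal value.
f(x*) = 2*(1/7)^2 + 18*(1/7) = 2.6122


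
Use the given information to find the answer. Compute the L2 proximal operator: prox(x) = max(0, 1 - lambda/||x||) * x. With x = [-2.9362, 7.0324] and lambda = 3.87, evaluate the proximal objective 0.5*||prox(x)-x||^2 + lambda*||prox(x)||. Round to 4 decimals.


Step 1: Compute ||x||.
||x|| = 7.6208
Step 2: Compute scaling factor.
scale = max(0, 1 - 3.87/7.6208) = 0.4922
Step 3: prox(x) = [-1.4451, 3.4612]
||prox(x)|| = 3.7508
Step 4: Proximal objective.
0.5*||prox-x||^2 = 7.4885
lambda*||prox|| = 14.5156
Total = 22.0039


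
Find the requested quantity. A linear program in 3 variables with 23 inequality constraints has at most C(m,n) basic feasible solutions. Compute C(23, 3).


Each vertex corresponds to some choice of n active constraints out of m, so the number of vertices is at most C(m, n) = m! / (n!(m-n)!).
m = 23, n = 3
Numerator: 23 * 22 * 21
Denominator: 3! = 6
C(23, 3) = 1771


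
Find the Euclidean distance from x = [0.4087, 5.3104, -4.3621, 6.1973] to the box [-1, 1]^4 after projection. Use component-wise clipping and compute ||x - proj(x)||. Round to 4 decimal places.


Project each component onto [-1, 1].
clip(0.4087) = 0.4087, clip(5.3104) = 1.0, clip(-4.3621) = -1.0, clip(6.1973) = 1.0
Projection = [0.4087, 1.0, -1.0, 1.0]
Squared diffs: [0.0, 18.5795, 11.3037, 27.0119]
Distance = sqrt(56.8951) = 7.5429


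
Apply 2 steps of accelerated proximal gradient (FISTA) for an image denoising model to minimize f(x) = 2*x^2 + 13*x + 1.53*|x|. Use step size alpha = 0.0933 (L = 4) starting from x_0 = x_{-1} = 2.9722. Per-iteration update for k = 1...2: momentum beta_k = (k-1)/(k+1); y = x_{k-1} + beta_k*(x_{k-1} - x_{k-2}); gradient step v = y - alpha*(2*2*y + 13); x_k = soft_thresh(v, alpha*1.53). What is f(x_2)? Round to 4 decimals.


FISTA on f(x) = 2*x^2 + 13*x + 1.53*|x|
L = 4, alpha = 0.0933
Iteration 1: beta = 0.0, y = 2.9722 + 0.0*(2.9722 - 2.9722) = 2.9722
  grad(y) = 24.8888, v = y - alpha*grad = 0.6501
  prox(v) = soft_thresh(0.6501, 0.1427) = 0.5073
Iteration 2: beta = 0.3333, y = 0.5073 + 0.3333*(0.5073 - 2.9722) = -0.3143
  grad(y) = 11.7428, v = y - alpha*grad = -1.4099
  prox(v) = soft_thresh(-1.4099, 0.1427) = -1.2672
f(x_2) = 2*(-1.2672)^2 + 13*(-1.2672) + 1.53*|-1.2672| = -11.3229


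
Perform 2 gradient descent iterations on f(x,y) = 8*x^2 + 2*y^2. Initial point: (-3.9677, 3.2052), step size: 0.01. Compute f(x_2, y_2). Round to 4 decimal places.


Gradient descent on f(x,y) = 8*x^2 + 2*y^2.
Starting point: (-3.9677, 3.2052), alpha = 0.01
Step 1: grad_x = 2*8*-3.9677 = -63.4832, grad_y = 2*2*3.2052 = 12.8208
  x_1 = -3.9677 - 0.01*-63.4832 = -3.3329
  y_1 = 3.2052 - 0.01*12.8208 = 3.077
Step 2: grad_x = 2*8*-3.3329 = -53.3259, grad_y = 2*2*3.077 = 12.308
  x_2 = -3.3329 - 0.01*-53.3259 = -2.7996
  y_2 = 3.077 - 0.01*12.308 = 2.9539
f(-2.7996, 2.9539) = 8*(-2.7996)^2 + 2*2.9539^2 = 80.1537


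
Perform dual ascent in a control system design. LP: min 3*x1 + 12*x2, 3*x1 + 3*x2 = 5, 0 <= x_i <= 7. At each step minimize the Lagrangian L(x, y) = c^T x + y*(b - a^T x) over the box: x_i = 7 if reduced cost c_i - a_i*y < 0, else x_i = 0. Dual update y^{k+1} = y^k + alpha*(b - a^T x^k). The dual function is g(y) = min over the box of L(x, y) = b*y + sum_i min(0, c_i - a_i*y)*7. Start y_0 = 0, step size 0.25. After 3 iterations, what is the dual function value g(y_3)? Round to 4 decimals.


Dual ascent for LP: min 3*x1 + 12*x2, 3*x1 + 3*x2 = 5, 0 <= x_i <= 7
Step 1: y^k = 0.0, reduced costs: (3.0, 12.0)
  x^k = (0.0, 0.0), subgradient = b - a^T x = 5.0
  y^{k+1} = 0.0 + 0.25*5.0 = 1.25
Step 2: y^k = 1.25, reduced costs: (-0.75, 8.25)
  x^k = (7.0, 0.0), subgradient = b - a^T x = -16.0
  y^{k+1} = 1.25 + 0.25*-16.0 = -2.75
Step 3: y^k = -2.75, reduced costs: (11.25, 20.25)
  x^k = (0.0, 0.0), subgradient = b - a^T x = 5.0
  y^{k+1} = -2.75 + 0.25*5.0 = -1.5
Dual objective at y_3 = -1.5: reduced costs (7.5, 16.5), box minimizer x = (0.0, 0.0)
g(y_3) = b*y + (c1 - a1*y)*x1 + (c2 - a2*y)*x2 = 5*(-1.5) + 7.5*0.0 + 16.5*0.0 = -7.5 + 0.0 + 0.0 = -7.5


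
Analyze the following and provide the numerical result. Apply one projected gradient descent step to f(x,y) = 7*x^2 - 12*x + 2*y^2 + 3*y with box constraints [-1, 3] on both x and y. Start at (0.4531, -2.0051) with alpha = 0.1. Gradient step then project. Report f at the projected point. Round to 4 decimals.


Step 1: Compute gradient at (0.4531, -2.0051).
grad_x = 2*7*0.4531 - 12 = -5.6566
grad_y = 2*2*-2.0051 + 3 = -5.0204
Step 2: Gradient step.
x_raw = 0.4531 - 0.1*-5.6566 = 1.0188
y_raw = -2.0051 - 0.1*-5.0204 = -1.5031
Step 3: Project onto [-1, 3].
x_proj = clip(1.0188) = 1.0188
y_proj = clip(-1.5031) = -1.0
Step 4: Evaluate f.
f(1.0188, -1.0) = -5.96


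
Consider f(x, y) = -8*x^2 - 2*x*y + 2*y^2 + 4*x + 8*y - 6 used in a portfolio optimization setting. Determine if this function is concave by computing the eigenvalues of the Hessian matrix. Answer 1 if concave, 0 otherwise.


The Hessian of f(x,y) = -8*x^2 - 2*x*y + 2*y^2 + 4*x + 8*y - 6 is:
H = [[-16, -2], [-2, 4]]
Trace = -16 + 4 = -12
Determinant = -16*4 - (-2)^2 = -68
Discriminant = (-12)^2 - 4*-68 = 416.0
Eigenvalues: lambda_1 = -16.198, lambda_2 = 4.198
The function is not concave.

0


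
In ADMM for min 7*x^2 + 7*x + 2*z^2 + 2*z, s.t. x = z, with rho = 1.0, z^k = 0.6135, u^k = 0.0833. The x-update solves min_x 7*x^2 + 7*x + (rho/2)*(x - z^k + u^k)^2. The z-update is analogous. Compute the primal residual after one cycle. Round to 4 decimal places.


ADMM iteration with rho = 1.0, z^k = 0.6135, u^k = 0.0833
Step 1: x-update.
Minimize 7*x^2 + 7*x + (1.0/2)*(x - 0.6135 + 0.0833)^2
FOC: (2*7 + 1.0)*x = -7 + 1.0*(0.6135 - 0.0833)
x^{k+1} = -0.4313
Step 2: z-update.
Minimize 2*z^2 + 2*z + (1.0/2)*(-0.4313 - z + 0.0833)^2
FOC: (2*2 + 1.0)*z = -2 + 1.0*(-0.4313 + 0.0833)
z^{k+1} = -0.4696
Step 3: u-update.
u^{k+1} = 0.0833 - 0.4313 + 0.4696 = 0.1216
Step 4: Primal residual = |-0.4313 + 0.4696| = 0.0383


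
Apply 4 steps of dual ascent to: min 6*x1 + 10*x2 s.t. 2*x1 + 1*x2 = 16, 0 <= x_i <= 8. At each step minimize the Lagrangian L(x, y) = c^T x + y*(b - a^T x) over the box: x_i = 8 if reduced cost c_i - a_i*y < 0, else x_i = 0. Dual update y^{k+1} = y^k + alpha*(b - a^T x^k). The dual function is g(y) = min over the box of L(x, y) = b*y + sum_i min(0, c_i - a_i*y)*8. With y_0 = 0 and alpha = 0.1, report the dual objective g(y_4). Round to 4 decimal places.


Dual ascent for LP: min 6*x1 + 10*x2, 2*x1 + 1*x2 = 16, 0 <= x_i <= 8
Step 1: y^k = 0.0, reduced costs: (6.0, 10.0)
  x^k = (0.0, 0.0), subgradient = b - a^T x = 16.0
  y^{k+1} = 0.0 + 0.1*16.0 = 1.6
Step 2: y^k = 1.6, reduced costs: (2.8, 8.4)
  x^k = (0.0, 0.0), subgradient = b - a^T x = 16.0
  y^{k+1} = 1.6 + 0.1*16.0 = 3.2
Step 3: y^k = 3.2, reduced costs: (-0.4, 6.8)
  x^k = (8.0, 0.0), subgradient = b - a^T x = 0.0
  y^{k+1} = 3.2 + 0.1*0.0 = 3.2
Step 4: y^k = 3.2, reduced costs: (-0.4, 6.8)
  x^k = (8.0, 0.0), subgradient = b - a^T x = 0.0
  y^{k+1} = 3.2 + 0.1*0.0 = 3.2
Dual objective at y_4 = 3.2: reduced costs (-0.4, 6.8), box minimizer x = (8.0, 0.0)
g(y_4) = b*y + (c1 - a1*y)*x1 + (c2 - a2*y)*x2 = 16*3.2 + (-0.4)*8.0 + 6.8*0.0 = 51.2 - 3.2 + 0.0 = 48.0


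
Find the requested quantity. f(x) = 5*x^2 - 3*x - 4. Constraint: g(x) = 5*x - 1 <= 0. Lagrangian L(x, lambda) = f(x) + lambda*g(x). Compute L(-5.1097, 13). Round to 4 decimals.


Step 1: Evaluate f(x).
f(-5.1097) = 5*(-5.1097)^2 - 3*(-5.1097) - 4 = 141.8743
Step 2: Evaluate g(x).
g(-5.1097) = 5*-5.1097 - 1 = -26.5485
Step 3: Compute Lagrangian.
L = 141.8743 + 13*-26.5485 = -203.2562


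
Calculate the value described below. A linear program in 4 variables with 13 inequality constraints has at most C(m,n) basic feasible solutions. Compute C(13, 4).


Each vertex corresponds to some choice of n active constraints out of m, so the number of vertices is at most C(m, n) = m! / (n!(m-n)!).
m = 13, n = 4
Numerator: 13 * 12 * 11 * 10
Denominator: 4! = 24
C(13, 4) = 715


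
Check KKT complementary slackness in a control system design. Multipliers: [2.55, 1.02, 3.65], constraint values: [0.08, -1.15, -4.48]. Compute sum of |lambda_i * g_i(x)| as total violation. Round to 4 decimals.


KKT complementary slackness check:
lambda_1 * g_1 = 2.55 * 0.08 = 0.204
lambda_2 * g_2 = 1.02 * -1.15 = -1.173
lambda_3 * g_3 = 3.65 * -4.48 = -16.352
Total violation = 0.204 + 1.173 + 16.352 = 17.729


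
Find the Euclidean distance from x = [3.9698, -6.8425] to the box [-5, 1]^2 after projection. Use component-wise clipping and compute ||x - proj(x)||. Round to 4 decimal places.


Project each component onto [-5, 1].
clip(3.9698) = 1.0, clip(-6.8425) = -5.0
Projection = [1.0, -5.0]
Squared diffs: [8.8197, 3.3948]
Distance = sqrt(12.2145) = 3.4949


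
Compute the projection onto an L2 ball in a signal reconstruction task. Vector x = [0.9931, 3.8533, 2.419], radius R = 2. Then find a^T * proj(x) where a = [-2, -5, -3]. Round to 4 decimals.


Step 1: Compute ||x|| (intermediates to 6 decimals).
||x|| = sqrt(0.9931^2 + 3.8533^2 + 2.419^2) = 4.656794
Step 2: Project.
Since ||x|| > R, scale = R/||x|| = 2/4.656794 = 0.42948, proj(x) = scale * x
proj(x) = [0.426517, 1.654915, 1.038912]
Step 3: Dot product.
a^T * proj(x) = -2*0.426517 - 5*1.654915 - 3*1.038912 = -12.2443


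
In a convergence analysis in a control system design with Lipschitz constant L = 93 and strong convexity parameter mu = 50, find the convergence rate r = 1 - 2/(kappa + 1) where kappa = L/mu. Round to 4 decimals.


Step 1: Compute the condition number.
kappa = L/mu = 93/50 = 1.86
Step 2: Compute the convergence rate.
r = 1 - 2/(kappa + 1) = 1 - 2*mu/(L + mu) = (L - mu)/(L + mu) = 43/143 = 0.3007


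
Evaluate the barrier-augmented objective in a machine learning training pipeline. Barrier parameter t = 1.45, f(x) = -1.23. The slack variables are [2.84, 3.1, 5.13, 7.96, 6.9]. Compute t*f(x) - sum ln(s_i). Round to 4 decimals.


Step 1: Compute log-barrier.
ln values: [1.0438, 1.1314, 1.6351, 2.0744, 1.9315]
phi = -(1.0438 + 1.1314 + 1.6351 + 2.0744 + 1.9315) = -7.8163
Step 2: Compute augmented objective.
t*f(x) = 1.45*-1.23 = -1.7835
Total = -1.7835 - 7.8163 = -9.5998


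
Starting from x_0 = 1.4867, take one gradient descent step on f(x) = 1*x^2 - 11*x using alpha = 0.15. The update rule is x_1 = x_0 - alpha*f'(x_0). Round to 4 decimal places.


We compute the gradient at x_0 and apply the update.
f'(x) = 2*x - 11
f'(1.4867) = 2*1.4867 - 11 = -8.0266
x_1 = 1.4867 - 0.15*-8.0266 = 2.6907


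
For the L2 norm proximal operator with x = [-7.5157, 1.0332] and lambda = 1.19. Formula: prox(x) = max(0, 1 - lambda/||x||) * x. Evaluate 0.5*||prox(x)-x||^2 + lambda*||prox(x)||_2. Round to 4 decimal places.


Step 1: Compute ||x||.
||x|| = 7.5864
Step 2: Compute scaling factor.
scale = max(0, 1 - 1.19/7.5864) = 0.8431
Step 3: prox(x) = [-6.3368, 0.8711]
||prox(x)|| = 6.3964
Step 4: Proximal objective.
0.5*||prox-x||^2 = 0.7081
lambda*||prox|| = 7.6117
Total = 8.3197


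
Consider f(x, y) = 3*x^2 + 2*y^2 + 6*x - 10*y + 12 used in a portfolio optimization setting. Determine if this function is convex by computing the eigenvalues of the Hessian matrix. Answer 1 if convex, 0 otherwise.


The Hessian of f(x,y) = 3*x^2 + 2*y^2 + 6*x - 10*y + 12 is:
H = [[6, 0], [0, 4]]
Trace = 6 + 4 = 10
Determinant = 6*4 - (0)^2 = 24
Discriminant = (10)^2 - 4*24 = 4.0
Eigenvalues: lambda_1 = 4.0, lambda_2 = 6.0
The function is convex.

1
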